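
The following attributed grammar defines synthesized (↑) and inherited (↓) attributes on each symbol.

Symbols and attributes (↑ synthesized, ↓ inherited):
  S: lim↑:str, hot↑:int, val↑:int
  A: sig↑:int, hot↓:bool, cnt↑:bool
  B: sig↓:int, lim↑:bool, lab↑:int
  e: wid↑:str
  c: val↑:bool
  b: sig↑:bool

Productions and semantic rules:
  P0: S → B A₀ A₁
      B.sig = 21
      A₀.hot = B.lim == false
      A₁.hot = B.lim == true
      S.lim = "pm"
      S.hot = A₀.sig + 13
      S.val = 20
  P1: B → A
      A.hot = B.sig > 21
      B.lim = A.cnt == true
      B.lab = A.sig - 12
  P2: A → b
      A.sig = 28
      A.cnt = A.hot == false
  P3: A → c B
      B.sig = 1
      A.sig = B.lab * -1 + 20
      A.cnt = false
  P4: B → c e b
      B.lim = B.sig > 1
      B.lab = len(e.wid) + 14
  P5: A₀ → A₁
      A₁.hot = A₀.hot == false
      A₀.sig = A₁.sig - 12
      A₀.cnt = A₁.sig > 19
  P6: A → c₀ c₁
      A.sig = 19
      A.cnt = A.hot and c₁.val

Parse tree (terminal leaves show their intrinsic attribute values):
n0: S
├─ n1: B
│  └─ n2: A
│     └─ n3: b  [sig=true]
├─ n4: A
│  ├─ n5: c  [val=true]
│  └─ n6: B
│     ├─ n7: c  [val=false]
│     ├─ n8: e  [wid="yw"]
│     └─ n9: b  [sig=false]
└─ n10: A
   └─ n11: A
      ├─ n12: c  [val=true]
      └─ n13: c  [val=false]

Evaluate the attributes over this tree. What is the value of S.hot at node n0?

1. n1.sig = 21  [21]
2. n2.hot = false  [B.sig > 21]
3. n3.sig = true  [terminal]
4. n2.sig = 28  [28]
5. n2.cnt = true  [A.hot == false]
6. n1.lim = true  [A.cnt == true]
7. n1.lab = 16  [A.sig - 12]
8. n4.hot = false  [B.lim == false]
9. n5.val = true  [terminal]
10. n6.sig = 1  [1]
11. n7.val = false  [terminal]
12. n8.wid = "yw"  [terminal]
13. n9.sig = false  [terminal]
14. n6.lim = false  [B.sig > 1]
15. n6.lab = 16  [len(e.wid) + 14]
16. n4.sig = 4  [B.lab * -1 + 20]
17. n4.cnt = false  [false]
18. n10.hot = true  [B.lim == true]
19. n11.hot = false  [A₀.hot == false]
20. n12.val = true  [terminal]
21. n13.val = false  [terminal]
22. n11.sig = 19  [19]
23. n11.cnt = false  [A.hot and c₁.val]
24. n10.sig = 7  [A₁.sig - 12]
25. n10.cnt = false  [A₁.sig > 19]
26. n0.lim = "pm"  ["pm"]
27. n0.hot = 17  [A₀.sig + 13]
28. n0.val = 20  [20]

17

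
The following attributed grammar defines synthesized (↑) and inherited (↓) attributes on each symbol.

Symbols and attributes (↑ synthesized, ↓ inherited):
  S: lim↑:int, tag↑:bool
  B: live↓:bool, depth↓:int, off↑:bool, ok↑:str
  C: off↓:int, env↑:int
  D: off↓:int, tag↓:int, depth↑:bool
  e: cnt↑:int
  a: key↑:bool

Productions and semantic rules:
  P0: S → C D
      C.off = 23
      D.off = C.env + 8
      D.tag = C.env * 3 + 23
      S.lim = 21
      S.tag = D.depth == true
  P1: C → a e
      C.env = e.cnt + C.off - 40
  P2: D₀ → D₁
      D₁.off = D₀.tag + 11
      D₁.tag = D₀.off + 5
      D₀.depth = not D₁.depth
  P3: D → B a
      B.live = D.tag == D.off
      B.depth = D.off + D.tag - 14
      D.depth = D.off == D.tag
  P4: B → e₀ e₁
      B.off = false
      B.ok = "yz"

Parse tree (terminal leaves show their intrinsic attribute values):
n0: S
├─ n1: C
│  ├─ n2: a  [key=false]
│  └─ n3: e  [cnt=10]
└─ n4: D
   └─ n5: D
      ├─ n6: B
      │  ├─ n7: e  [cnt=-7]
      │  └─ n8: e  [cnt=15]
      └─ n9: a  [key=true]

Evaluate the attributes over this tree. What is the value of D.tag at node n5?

1. n1.off = 23  [23]
2. n2.key = false  [terminal]
3. n3.cnt = 10  [terminal]
4. n1.env = -7  [e.cnt + C.off - 40]
5. n4.off = 1  [C.env + 8]
6. n4.tag = 2  [C.env * 3 + 23]
7. n5.off = 13  [D₀.tag + 11]
8. n5.tag = 6  [D₀.off + 5]
9. n6.live = false  [D.tag == D.off]
10. n6.depth = 5  [D.off + D.tag - 14]
11. n7.cnt = -7  [terminal]
12. n8.cnt = 15  [terminal]
13. n6.off = false  [false]
14. n6.ok = "yz"  ["yz"]
15. n9.key = true  [terminal]
16. n5.depth = false  [D.off == D.tag]
17. n4.depth = true  [not D₁.depth]
18. n0.lim = 21  [21]
19. n0.tag = true  [D.depth == true]

6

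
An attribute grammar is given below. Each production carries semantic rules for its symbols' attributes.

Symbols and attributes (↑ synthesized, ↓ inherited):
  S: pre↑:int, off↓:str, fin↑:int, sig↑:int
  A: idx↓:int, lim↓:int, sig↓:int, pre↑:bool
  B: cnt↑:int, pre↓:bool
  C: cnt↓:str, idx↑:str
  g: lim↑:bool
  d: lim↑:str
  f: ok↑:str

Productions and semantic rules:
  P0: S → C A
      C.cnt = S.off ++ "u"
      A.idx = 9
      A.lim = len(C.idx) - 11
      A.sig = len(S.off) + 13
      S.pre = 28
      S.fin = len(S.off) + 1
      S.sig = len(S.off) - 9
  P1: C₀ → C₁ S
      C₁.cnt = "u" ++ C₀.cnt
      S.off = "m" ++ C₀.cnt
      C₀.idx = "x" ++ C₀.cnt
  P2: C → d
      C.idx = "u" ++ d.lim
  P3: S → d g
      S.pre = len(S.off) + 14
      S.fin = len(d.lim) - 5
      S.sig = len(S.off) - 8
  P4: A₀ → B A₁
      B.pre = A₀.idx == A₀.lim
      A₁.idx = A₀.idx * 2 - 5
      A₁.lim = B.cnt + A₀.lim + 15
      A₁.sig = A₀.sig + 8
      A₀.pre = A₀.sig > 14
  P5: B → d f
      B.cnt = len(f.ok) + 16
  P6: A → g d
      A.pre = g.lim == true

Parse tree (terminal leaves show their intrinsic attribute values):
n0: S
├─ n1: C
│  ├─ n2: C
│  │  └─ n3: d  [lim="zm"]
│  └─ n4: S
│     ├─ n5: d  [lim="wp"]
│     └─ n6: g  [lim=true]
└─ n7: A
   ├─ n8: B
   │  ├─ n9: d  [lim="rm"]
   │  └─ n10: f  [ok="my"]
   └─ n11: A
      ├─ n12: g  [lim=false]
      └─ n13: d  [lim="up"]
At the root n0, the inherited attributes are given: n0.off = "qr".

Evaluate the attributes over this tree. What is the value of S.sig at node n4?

-4

1. n0.off = "qr"  [given at root]
2. n1.cnt = "qru"  [S.off ++ "u"]
3. n2.cnt = "uqru"  ["u" ++ C₀.cnt]
4. n3.lim = "zm"  [terminal]
5. n2.idx = "uzm"  ["u" ++ d.lim]
6. n4.off = "mqru"  ["m" ++ C₀.cnt]
7. n5.lim = "wp"  [terminal]
8. n6.lim = true  [terminal]
9. n4.pre = 18  [len(S.off) + 14]
10. n4.fin = -3  [len(d.lim) - 5]
11. n4.sig = -4  [len(S.off) - 8]
12. n1.idx = "xqru"  ["x" ++ C₀.cnt]
13. n7.idx = 9  [9]
14. n7.lim = -7  [len(C.idx) - 11]
15. n7.sig = 15  [len(S.off) + 13]
16. n8.pre = false  [A₀.idx == A₀.lim]
17. n9.lim = "rm"  [terminal]
18. n10.ok = "my"  [terminal]
19. n8.cnt = 18  [len(f.ok) + 16]
20. n11.idx = 13  [A₀.idx * 2 - 5]
21. n11.lim = 26  [B.cnt + A₀.lim + 15]
22. n11.sig = 23  [A₀.sig + 8]
23. n12.lim = false  [terminal]
24. n13.lim = "up"  [terminal]
25. n11.pre = false  [g.lim == true]
26. n7.pre = true  [A₀.sig > 14]
27. n0.pre = 28  [28]
28. n0.fin = 3  [len(S.off) + 1]
29. n0.sig = -7  [len(S.off) - 9]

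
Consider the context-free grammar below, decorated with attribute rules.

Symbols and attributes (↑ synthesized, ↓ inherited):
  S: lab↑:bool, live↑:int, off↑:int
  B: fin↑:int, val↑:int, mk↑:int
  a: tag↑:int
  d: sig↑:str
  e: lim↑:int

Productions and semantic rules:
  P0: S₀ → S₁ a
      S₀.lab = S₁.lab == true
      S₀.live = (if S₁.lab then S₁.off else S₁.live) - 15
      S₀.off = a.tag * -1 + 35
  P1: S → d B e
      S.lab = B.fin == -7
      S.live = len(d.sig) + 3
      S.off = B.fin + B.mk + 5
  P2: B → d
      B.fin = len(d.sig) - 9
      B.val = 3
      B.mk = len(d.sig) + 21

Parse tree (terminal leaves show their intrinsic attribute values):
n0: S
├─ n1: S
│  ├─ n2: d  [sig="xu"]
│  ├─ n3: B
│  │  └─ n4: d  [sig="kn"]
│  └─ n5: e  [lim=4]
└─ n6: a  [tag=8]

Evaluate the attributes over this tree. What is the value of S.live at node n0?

1. n2.sig = "xu"  [terminal]
2. n4.sig = "kn"  [terminal]
3. n3.fin = -7  [len(d.sig) - 9]
4. n3.val = 3  [3]
5. n3.mk = 23  [len(d.sig) + 21]
6. n5.lim = 4  [terminal]
7. n1.lab = true  [B.fin == -7]
8. n1.live = 5  [len(d.sig) + 3]
9. n1.off = 21  [B.fin + B.mk + 5]
10. n6.tag = 8  [terminal]
11. n0.lab = true  [S₁.lab == true]
12. n0.live = 6  [(if S₁.lab then S₁.off else S₁.live) - 15]
13. n0.off = 27  [a.tag * -1 + 35]

6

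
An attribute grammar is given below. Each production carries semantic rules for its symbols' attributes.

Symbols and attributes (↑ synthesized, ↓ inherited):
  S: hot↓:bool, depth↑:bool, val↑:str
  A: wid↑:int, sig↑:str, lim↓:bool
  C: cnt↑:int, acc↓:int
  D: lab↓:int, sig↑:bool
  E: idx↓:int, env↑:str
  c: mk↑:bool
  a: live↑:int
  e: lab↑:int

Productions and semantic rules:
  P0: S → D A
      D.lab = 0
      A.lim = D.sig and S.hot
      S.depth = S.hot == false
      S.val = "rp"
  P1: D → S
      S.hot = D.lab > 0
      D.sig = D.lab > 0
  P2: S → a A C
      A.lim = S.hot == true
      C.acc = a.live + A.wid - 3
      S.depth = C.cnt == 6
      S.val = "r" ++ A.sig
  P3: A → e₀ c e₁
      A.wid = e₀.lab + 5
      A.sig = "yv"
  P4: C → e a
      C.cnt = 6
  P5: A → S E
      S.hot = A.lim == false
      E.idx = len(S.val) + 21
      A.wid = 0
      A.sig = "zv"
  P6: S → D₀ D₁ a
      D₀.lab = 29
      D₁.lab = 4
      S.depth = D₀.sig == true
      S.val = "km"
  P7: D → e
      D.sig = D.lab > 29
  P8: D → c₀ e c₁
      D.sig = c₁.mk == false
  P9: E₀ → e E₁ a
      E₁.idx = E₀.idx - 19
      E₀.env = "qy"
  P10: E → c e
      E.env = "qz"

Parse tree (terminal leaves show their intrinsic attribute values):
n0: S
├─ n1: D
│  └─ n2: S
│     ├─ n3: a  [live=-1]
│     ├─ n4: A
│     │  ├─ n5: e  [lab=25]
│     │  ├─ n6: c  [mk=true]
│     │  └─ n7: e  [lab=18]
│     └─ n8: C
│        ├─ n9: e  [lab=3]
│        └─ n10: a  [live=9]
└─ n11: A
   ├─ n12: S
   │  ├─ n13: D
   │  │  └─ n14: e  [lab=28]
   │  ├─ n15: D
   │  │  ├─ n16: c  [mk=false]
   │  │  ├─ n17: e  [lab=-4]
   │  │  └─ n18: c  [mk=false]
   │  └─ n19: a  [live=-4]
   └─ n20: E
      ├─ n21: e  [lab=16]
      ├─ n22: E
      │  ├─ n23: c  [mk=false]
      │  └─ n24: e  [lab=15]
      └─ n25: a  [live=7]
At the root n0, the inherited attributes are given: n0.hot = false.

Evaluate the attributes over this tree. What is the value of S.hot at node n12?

true

1. n0.hot = false  [given at root]
2. n1.lab = 0  [0]
3. n2.hot = false  [D.lab > 0]
4. n3.live = -1  [terminal]
5. n4.lim = false  [S.hot == true]
6. n5.lab = 25  [terminal]
7. n6.mk = true  [terminal]
8. n7.lab = 18  [terminal]
9. n4.wid = 30  [e₀.lab + 5]
10. n4.sig = "yv"  ["yv"]
11. n8.acc = 26  [a.live + A.wid - 3]
12. n9.lab = 3  [terminal]
13. n10.live = 9  [terminal]
14. n8.cnt = 6  [6]
15. n2.depth = true  [C.cnt == 6]
16. n2.val = "ryv"  ["r" ++ A.sig]
17. n1.sig = false  [D.lab > 0]
18. n11.lim = false  [D.sig and S.hot]
19. n12.hot = true  [A.lim == false]
20. n13.lab = 29  [29]
21. n14.lab = 28  [terminal]
22. n13.sig = false  [D.lab > 29]
23. n15.lab = 4  [4]
24. n16.mk = false  [terminal]
25. n17.lab = -4  [terminal]
26. n18.mk = false  [terminal]
27. n15.sig = true  [c₁.mk == false]
28. n19.live = -4  [terminal]
29. n12.depth = false  [D₀.sig == true]
30. n12.val = "km"  ["km"]
31. n20.idx = 23  [len(S.val) + 21]
32. n21.lab = 16  [terminal]
33. n22.idx = 4  [E₀.idx - 19]
34. n23.mk = false  [terminal]
35. n24.lab = 15  [terminal]
36. n22.env = "qz"  ["qz"]
37. n25.live = 7  [terminal]
38. n20.env = "qy"  ["qy"]
39. n11.wid = 0  [0]
40. n11.sig = "zv"  ["zv"]
41. n0.depth = true  [S.hot == false]
42. n0.val = "rp"  ["rp"]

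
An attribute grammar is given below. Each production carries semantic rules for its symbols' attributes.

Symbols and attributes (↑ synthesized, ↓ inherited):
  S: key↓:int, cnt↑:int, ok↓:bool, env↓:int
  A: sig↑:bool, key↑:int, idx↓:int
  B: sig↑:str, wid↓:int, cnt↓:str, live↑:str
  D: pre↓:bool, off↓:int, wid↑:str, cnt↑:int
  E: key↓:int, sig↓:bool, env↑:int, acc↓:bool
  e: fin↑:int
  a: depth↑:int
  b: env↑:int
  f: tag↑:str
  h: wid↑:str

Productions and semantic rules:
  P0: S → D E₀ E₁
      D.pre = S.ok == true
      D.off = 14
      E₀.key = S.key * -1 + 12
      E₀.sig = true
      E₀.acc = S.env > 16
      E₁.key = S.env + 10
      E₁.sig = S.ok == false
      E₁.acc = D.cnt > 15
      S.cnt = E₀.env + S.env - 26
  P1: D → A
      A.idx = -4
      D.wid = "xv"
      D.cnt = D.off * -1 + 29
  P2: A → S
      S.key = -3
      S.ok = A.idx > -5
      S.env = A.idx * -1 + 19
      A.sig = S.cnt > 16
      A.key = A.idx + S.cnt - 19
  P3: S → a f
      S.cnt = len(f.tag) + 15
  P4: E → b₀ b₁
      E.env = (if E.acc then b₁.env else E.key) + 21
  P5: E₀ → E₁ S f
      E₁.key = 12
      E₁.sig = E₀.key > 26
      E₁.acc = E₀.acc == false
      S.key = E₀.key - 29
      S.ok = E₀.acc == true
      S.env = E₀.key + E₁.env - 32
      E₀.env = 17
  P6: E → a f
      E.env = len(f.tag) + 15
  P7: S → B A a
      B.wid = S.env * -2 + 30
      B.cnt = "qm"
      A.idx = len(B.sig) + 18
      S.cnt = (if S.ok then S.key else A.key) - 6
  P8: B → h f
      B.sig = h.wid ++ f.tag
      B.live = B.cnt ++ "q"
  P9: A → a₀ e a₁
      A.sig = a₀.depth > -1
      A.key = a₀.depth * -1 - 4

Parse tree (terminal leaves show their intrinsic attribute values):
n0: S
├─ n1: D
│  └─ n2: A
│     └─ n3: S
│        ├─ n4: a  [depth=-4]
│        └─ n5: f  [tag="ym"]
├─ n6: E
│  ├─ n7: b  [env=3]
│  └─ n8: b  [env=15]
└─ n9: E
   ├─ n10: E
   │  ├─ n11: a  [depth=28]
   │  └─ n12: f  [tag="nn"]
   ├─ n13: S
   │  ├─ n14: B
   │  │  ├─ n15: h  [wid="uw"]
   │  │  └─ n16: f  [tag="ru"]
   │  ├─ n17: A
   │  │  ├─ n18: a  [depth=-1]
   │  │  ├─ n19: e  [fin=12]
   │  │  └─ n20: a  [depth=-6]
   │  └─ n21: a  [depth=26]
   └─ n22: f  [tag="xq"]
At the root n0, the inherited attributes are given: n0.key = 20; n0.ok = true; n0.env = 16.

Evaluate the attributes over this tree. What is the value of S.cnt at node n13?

-9

1. n0.key = 20  [given at root]
2. n0.ok = true  [given at root]
3. n0.env = 16  [given at root]
4. n1.pre = true  [S.ok == true]
5. n1.off = 14  [14]
6. n2.idx = -4  [-4]
7. n3.key = -3  [-3]
8. n3.ok = true  [A.idx > -5]
9. n3.env = 23  [A.idx * -1 + 19]
10. n4.depth = -4  [terminal]
11. n5.tag = "ym"  [terminal]
12. n3.cnt = 17  [len(f.tag) + 15]
13. n2.sig = true  [S.cnt > 16]
14. n2.key = -6  [A.idx + S.cnt - 19]
15. n1.wid = "xv"  ["xv"]
16. n1.cnt = 15  [D.off * -1 + 29]
17. n6.key = -8  [S.key * -1 + 12]
18. n6.sig = true  [true]
19. n6.acc = false  [S.env > 16]
20. n7.env = 3  [terminal]
21. n8.env = 15  [terminal]
22. n6.env = 13  [(if E.acc then b₁.env else E.key) + 21]
23. n9.key = 26  [S.env + 10]
24. n9.sig = false  [S.ok == false]
25. n9.acc = false  [D.cnt > 15]
26. n10.key = 12  [12]
27. n10.sig = false  [E₀.key > 26]
28. n10.acc = true  [E₀.acc == false]
29. n11.depth = 28  [terminal]
30. n12.tag = "nn"  [terminal]
31. n10.env = 17  [len(f.tag) + 15]
32. n13.key = -3  [E₀.key - 29]
33. n13.ok = false  [E₀.acc == true]
34. n13.env = 11  [E₀.key + E₁.env - 32]
35. n14.wid = 8  [S.env * -2 + 30]
36. n14.cnt = "qm"  ["qm"]
37. n15.wid = "uw"  [terminal]
38. n16.tag = "ru"  [terminal]
39. n14.sig = "uwru"  [h.wid ++ f.tag]
40. n14.live = "qmq"  [B.cnt ++ "q"]
41. n17.idx = 22  [len(B.sig) + 18]
42. n18.depth = -1  [terminal]
43. n19.fin = 12  [terminal]
44. n20.depth = -6  [terminal]
45. n17.sig = false  [a₀.depth > -1]
46. n17.key = -3  [a₀.depth * -1 - 4]
47. n21.depth = 26  [terminal]
48. n13.cnt = -9  [(if S.ok then S.key else A.key) - 6]
49. n22.tag = "xq"  [terminal]
50. n9.env = 17  [17]
51. n0.cnt = 3  [E₀.env + S.env - 26]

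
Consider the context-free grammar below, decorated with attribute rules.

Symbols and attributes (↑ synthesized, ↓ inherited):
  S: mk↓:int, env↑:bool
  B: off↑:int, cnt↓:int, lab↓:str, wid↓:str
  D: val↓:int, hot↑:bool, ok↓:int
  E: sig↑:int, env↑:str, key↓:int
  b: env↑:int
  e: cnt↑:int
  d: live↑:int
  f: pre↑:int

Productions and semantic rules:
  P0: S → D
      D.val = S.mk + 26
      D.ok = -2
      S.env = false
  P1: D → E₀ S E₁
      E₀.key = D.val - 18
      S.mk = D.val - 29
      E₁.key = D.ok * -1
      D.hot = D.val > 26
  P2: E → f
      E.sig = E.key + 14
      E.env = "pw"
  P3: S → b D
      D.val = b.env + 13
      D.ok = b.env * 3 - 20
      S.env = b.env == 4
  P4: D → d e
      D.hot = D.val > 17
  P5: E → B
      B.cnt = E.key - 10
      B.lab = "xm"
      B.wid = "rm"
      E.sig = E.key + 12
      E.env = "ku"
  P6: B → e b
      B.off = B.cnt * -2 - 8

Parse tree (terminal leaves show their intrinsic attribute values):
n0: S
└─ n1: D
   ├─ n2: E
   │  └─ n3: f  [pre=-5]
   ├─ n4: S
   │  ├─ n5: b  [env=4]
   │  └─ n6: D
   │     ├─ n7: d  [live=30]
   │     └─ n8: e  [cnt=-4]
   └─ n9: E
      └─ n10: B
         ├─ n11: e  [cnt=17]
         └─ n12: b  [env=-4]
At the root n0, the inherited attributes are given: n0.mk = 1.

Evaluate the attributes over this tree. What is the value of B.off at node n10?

1. n0.mk = 1  [given at root]
2. n1.val = 27  [S.mk + 26]
3. n1.ok = -2  [-2]
4. n2.key = 9  [D.val - 18]
5. n3.pre = -5  [terminal]
6. n2.sig = 23  [E.key + 14]
7. n2.env = "pw"  ["pw"]
8. n4.mk = -2  [D.val - 29]
9. n5.env = 4  [terminal]
10. n6.val = 17  [b.env + 13]
11. n6.ok = -8  [b.env * 3 - 20]
12. n7.live = 30  [terminal]
13. n8.cnt = -4  [terminal]
14. n6.hot = false  [D.val > 17]
15. n4.env = true  [b.env == 4]
16. n9.key = 2  [D.ok * -1]
17. n10.cnt = -8  [E.key - 10]
18. n10.lab = "xm"  ["xm"]
19. n10.wid = "rm"  ["rm"]
20. n11.cnt = 17  [terminal]
21. n12.env = -4  [terminal]
22. n10.off = 8  [B.cnt * -2 - 8]
23. n9.sig = 14  [E.key + 12]
24. n9.env = "ku"  ["ku"]
25. n1.hot = true  [D.val > 26]
26. n0.env = false  [false]

8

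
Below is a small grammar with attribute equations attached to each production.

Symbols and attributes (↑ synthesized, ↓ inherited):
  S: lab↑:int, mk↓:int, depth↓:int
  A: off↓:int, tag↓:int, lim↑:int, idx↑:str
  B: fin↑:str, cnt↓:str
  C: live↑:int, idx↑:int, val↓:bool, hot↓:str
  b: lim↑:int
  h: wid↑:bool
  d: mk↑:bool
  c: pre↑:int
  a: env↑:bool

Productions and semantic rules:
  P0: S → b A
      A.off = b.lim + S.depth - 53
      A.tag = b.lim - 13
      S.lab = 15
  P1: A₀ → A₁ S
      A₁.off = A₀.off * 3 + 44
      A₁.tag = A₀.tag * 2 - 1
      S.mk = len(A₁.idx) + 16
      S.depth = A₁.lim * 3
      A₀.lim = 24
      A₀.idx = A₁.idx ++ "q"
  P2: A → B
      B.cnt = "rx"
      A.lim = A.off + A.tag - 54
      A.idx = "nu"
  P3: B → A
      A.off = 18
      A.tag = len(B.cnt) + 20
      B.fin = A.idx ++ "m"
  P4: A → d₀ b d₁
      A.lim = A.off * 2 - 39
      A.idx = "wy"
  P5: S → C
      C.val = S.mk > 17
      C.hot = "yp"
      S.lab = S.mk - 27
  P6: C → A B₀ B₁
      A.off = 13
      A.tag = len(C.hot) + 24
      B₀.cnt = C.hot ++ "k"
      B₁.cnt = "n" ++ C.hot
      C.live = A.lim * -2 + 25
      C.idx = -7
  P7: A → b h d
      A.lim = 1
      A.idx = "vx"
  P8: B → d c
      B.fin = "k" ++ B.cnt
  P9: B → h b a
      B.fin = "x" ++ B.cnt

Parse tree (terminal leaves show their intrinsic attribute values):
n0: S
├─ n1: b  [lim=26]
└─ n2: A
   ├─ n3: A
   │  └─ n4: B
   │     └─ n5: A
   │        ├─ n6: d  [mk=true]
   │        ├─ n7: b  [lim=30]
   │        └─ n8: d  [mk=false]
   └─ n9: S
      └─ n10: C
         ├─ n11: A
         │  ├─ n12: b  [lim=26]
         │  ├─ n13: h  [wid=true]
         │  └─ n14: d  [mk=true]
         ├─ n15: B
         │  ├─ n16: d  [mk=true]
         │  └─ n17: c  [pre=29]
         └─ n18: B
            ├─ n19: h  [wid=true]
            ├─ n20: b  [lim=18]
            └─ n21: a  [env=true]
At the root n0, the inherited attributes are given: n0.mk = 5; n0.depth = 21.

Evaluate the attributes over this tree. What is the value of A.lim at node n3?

1. n0.mk = 5  [given at root]
2. n0.depth = 21  [given at root]
3. n1.lim = 26  [terminal]
4. n2.off = -6  [b.lim + S.depth - 53]
5. n2.tag = 13  [b.lim - 13]
6. n3.off = 26  [A₀.off * 3 + 44]
7. n3.tag = 25  [A₀.tag * 2 - 1]
8. n4.cnt = "rx"  ["rx"]
9. n5.off = 18  [18]
10. n5.tag = 22  [len(B.cnt) + 20]
11. n6.mk = true  [terminal]
12. n7.lim = 30  [terminal]
13. n8.mk = false  [terminal]
14. n5.lim = -3  [A.off * 2 - 39]
15. n5.idx = "wy"  ["wy"]
16. n4.fin = "wym"  [A.idx ++ "m"]
17. n3.lim = -3  [A.off + A.tag - 54]
18. n3.idx = "nu"  ["nu"]
19. n9.mk = 18  [len(A₁.idx) + 16]
20. n9.depth = -9  [A₁.lim * 3]
21. n10.val = true  [S.mk > 17]
22. n10.hot = "yp"  ["yp"]
23. n11.off = 13  [13]
24. n11.tag = 26  [len(C.hot) + 24]
25. n12.lim = 26  [terminal]
26. n13.wid = true  [terminal]
27. n14.mk = true  [terminal]
28. n11.lim = 1  [1]
29. n11.idx = "vx"  ["vx"]
30. n15.cnt = "ypk"  [C.hot ++ "k"]
31. n16.mk = true  [terminal]
32. n17.pre = 29  [terminal]
33. n15.fin = "kypk"  ["k" ++ B.cnt]
34. n18.cnt = "nyp"  ["n" ++ C.hot]
35. n19.wid = true  [terminal]
36. n20.lim = 18  [terminal]
37. n21.env = true  [terminal]
38. n18.fin = "xnyp"  ["x" ++ B.cnt]
39. n10.live = 23  [A.lim * -2 + 25]
40. n10.idx = -7  [-7]
41. n9.lab = -9  [S.mk - 27]
42. n2.lim = 24  [24]
43. n2.idx = "nuq"  [A₁.idx ++ "q"]
44. n0.lab = 15  [15]

-3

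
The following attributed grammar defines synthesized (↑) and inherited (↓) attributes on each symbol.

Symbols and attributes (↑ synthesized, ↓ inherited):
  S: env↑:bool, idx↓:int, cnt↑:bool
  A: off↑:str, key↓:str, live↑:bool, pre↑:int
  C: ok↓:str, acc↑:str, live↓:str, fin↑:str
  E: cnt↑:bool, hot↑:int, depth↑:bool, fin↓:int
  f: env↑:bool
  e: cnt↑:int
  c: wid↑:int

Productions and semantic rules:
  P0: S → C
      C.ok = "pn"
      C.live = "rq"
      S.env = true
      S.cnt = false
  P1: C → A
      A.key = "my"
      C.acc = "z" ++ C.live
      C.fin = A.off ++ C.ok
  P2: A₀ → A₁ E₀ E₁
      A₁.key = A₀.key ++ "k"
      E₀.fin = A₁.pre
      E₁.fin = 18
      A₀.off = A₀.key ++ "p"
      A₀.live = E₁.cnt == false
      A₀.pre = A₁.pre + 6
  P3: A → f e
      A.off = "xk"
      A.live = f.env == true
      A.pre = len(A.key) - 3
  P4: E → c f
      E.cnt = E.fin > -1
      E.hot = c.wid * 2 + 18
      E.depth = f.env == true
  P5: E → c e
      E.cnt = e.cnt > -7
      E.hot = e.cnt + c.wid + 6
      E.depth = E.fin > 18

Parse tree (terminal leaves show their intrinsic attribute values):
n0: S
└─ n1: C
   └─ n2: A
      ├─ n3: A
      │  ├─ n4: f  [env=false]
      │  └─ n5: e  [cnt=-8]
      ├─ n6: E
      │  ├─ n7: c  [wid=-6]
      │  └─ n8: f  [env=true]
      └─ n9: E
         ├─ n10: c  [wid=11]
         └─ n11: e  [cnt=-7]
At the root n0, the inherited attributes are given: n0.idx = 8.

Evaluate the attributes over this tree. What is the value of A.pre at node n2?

1. n0.idx = 8  [given at root]
2. n1.ok = "pn"  ["pn"]
3. n1.live = "rq"  ["rq"]
4. n2.key = "my"  ["my"]
5. n3.key = "myk"  [A₀.key ++ "k"]
6. n4.env = false  [terminal]
7. n5.cnt = -8  [terminal]
8. n3.off = "xk"  ["xk"]
9. n3.live = false  [f.env == true]
10. n3.pre = 0  [len(A.key) - 3]
11. n6.fin = 0  [A₁.pre]
12. n7.wid = -6  [terminal]
13. n8.env = true  [terminal]
14. n6.cnt = true  [E.fin > -1]
15. n6.hot = 6  [c.wid * 2 + 18]
16. n6.depth = true  [f.env == true]
17. n9.fin = 18  [18]
18. n10.wid = 11  [terminal]
19. n11.cnt = -7  [terminal]
20. n9.cnt = false  [e.cnt > -7]
21. n9.hot = 10  [e.cnt + c.wid + 6]
22. n9.depth = false  [E.fin > 18]
23. n2.off = "myp"  [A₀.key ++ "p"]
24. n2.live = true  [E₁.cnt == false]
25. n2.pre = 6  [A₁.pre + 6]
26. n1.acc = "zrq"  ["z" ++ C.live]
27. n1.fin = "myppn"  [A.off ++ C.ok]
28. n0.env = true  [true]
29. n0.cnt = false  [false]

6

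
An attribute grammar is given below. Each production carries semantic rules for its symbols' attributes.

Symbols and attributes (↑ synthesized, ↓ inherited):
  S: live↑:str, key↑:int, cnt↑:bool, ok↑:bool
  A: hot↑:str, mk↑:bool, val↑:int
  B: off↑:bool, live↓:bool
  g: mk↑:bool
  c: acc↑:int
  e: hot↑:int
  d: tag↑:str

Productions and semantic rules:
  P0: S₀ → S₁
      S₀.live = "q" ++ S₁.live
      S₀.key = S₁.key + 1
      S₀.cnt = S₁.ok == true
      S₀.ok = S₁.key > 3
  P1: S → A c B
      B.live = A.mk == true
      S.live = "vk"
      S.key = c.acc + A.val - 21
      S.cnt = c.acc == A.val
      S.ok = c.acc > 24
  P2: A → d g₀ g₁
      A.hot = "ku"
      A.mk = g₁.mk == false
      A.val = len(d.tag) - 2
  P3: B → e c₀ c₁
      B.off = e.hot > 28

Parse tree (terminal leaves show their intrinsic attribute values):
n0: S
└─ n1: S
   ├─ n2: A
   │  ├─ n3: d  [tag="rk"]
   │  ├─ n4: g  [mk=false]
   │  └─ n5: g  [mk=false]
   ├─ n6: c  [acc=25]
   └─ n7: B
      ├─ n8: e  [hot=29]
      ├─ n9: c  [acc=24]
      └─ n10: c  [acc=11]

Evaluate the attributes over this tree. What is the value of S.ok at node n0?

true

1. n3.tag = "rk"  [terminal]
2. n4.mk = false  [terminal]
3. n5.mk = false  [terminal]
4. n2.hot = "ku"  ["ku"]
5. n2.mk = true  [g₁.mk == false]
6. n2.val = 0  [len(d.tag) - 2]
7. n6.acc = 25  [terminal]
8. n7.live = true  [A.mk == true]
9. n8.hot = 29  [terminal]
10. n9.acc = 24  [terminal]
11. n10.acc = 11  [terminal]
12. n7.off = true  [e.hot > 28]
13. n1.live = "vk"  ["vk"]
14. n1.key = 4  [c.acc + A.val - 21]
15. n1.cnt = false  [c.acc == A.val]
16. n1.ok = true  [c.acc > 24]
17. n0.live = "qvk"  ["q" ++ S₁.live]
18. n0.key = 5  [S₁.key + 1]
19. n0.cnt = true  [S₁.ok == true]
20. n0.ok = true  [S₁.key > 3]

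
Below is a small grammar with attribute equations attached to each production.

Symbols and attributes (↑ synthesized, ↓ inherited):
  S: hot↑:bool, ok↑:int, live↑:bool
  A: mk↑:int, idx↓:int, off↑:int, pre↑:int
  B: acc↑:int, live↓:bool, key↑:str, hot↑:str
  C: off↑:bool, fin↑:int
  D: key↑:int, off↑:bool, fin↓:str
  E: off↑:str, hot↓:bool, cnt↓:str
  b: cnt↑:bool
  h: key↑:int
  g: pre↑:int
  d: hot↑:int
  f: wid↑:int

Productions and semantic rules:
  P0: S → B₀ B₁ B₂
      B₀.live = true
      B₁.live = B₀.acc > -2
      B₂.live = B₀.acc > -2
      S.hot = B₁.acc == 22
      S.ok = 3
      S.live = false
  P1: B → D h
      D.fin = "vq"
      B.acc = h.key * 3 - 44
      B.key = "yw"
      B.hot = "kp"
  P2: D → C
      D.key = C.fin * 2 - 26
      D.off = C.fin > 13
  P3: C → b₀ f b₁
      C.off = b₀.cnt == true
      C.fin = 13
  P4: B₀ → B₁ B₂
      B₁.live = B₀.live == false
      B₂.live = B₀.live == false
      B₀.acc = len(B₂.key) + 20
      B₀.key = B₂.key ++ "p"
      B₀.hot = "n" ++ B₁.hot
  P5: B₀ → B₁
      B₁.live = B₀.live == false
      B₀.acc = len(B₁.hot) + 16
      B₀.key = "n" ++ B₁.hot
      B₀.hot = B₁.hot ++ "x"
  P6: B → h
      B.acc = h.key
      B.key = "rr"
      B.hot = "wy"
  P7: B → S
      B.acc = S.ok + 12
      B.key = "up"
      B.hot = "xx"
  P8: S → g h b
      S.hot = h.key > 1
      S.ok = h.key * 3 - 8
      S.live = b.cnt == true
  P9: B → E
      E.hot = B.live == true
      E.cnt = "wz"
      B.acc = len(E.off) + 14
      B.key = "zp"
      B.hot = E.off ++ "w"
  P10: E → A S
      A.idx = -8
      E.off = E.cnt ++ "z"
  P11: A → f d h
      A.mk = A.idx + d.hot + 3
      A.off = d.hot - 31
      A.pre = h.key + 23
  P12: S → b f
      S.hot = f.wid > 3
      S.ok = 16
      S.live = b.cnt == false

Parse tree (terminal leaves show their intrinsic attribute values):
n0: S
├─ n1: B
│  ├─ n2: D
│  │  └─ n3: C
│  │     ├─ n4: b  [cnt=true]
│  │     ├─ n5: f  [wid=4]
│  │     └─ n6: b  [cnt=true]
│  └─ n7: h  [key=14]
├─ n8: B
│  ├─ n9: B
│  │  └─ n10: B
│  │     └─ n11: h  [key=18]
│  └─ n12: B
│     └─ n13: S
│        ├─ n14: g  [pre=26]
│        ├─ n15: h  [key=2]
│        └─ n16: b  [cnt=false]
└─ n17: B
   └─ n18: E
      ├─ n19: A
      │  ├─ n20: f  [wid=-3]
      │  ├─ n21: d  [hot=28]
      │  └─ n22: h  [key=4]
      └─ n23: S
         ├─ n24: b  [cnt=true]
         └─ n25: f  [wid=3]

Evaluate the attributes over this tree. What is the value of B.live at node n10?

1. n1.live = true  [true]
2. n2.fin = "vq"  ["vq"]
3. n4.cnt = true  [terminal]
4. n5.wid = 4  [terminal]
5. n6.cnt = true  [terminal]
6. n3.off = true  [b₀.cnt == true]
7. n3.fin = 13  [13]
8. n2.key = 0  [C.fin * 2 - 26]
9. n2.off = false  [C.fin > 13]
10. n7.key = 14  [terminal]
11. n1.acc = -2  [h.key * 3 - 44]
12. n1.key = "yw"  ["yw"]
13. n1.hot = "kp"  ["kp"]
14. n8.live = false  [B₀.acc > -2]
15. n9.live = true  [B₀.live == false]
16. n10.live = false  [B₀.live == false]
17. n11.key = 18  [terminal]
18. n10.acc = 18  [h.key]
19. n10.key = "rr"  ["rr"]
20. n10.hot = "wy"  ["wy"]
21. n9.acc = 18  [len(B₁.hot) + 16]
22. n9.key = "nwy"  ["n" ++ B₁.hot]
23. n9.hot = "wyx"  [B₁.hot ++ "x"]
24. n12.live = true  [B₀.live == false]
25. n14.pre = 26  [terminal]
26. n15.key = 2  [terminal]
27. n16.cnt = false  [terminal]
28. n13.hot = true  [h.key > 1]
29. n13.ok = -2  [h.key * 3 - 8]
30. n13.live = false  [b.cnt == true]
31. n12.acc = 10  [S.ok + 12]
32. n12.key = "up"  ["up"]
33. n12.hot = "xx"  ["xx"]
34. n8.acc = 22  [len(B₂.key) + 20]
35. n8.key = "upp"  [B₂.key ++ "p"]
36. n8.hot = "nwyx"  ["n" ++ B₁.hot]
37. n17.live = false  [B₀.acc > -2]
38. n18.hot = false  [B.live == true]
39. n18.cnt = "wz"  ["wz"]
40. n19.idx = -8  [-8]
41. n20.wid = -3  [terminal]
42. n21.hot = 28  [terminal]
43. n22.key = 4  [terminal]
44. n19.mk = 23  [A.idx + d.hot + 3]
45. n19.off = -3  [d.hot - 31]
46. n19.pre = 27  [h.key + 23]
47. n24.cnt = true  [terminal]
48. n25.wid = 3  [terminal]
49. n23.hot = false  [f.wid > 3]
50. n23.ok = 16  [16]
51. n23.live = false  [b.cnt == false]
52. n18.off = "wzz"  [E.cnt ++ "z"]
53. n17.acc = 17  [len(E.off) + 14]
54. n17.key = "zp"  ["zp"]
55. n17.hot = "wzzw"  [E.off ++ "w"]
56. n0.hot = true  [B₁.acc == 22]
57. n0.ok = 3  [3]
58. n0.live = false  [false]

false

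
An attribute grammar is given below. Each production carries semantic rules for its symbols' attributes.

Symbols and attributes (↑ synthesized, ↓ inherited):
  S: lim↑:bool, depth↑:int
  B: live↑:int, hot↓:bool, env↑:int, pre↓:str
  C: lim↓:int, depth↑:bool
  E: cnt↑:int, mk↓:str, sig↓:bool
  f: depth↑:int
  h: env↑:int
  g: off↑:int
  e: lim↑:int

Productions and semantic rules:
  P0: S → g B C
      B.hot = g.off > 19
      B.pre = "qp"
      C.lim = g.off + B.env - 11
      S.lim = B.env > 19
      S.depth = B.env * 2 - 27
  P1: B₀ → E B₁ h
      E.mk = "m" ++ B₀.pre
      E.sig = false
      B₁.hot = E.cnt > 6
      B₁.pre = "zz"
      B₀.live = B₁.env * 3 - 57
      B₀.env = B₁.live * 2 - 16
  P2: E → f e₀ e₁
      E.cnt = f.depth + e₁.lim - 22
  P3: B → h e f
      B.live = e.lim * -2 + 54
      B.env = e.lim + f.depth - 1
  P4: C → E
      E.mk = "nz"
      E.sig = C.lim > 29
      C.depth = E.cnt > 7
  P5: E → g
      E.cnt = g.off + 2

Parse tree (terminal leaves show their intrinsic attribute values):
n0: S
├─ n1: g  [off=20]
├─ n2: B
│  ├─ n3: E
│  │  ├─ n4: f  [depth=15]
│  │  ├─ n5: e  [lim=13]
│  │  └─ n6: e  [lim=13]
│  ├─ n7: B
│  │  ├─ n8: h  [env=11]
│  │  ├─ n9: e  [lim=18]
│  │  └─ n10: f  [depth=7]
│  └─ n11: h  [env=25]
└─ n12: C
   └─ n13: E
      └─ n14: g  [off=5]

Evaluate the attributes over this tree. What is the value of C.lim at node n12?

1. n1.off = 20  [terminal]
2. n2.hot = true  [g.off > 19]
3. n2.pre = "qp"  ["qp"]
4. n3.mk = "mqp"  ["m" ++ B₀.pre]
5. n3.sig = false  [false]
6. n4.depth = 15  [terminal]
7. n5.lim = 13  [terminal]
8. n6.lim = 13  [terminal]
9. n3.cnt = 6  [f.depth + e₁.lim - 22]
10. n7.hot = false  [E.cnt > 6]
11. n7.pre = "zz"  ["zz"]
12. n8.env = 11  [terminal]
13. n9.lim = 18  [terminal]
14. n10.depth = 7  [terminal]
15. n7.live = 18  [e.lim * -2 + 54]
16. n7.env = 24  [e.lim + f.depth - 1]
17. n11.env = 25  [terminal]
18. n2.live = 15  [B₁.env * 3 - 57]
19. n2.env = 20  [B₁.live * 2 - 16]
20. n12.lim = 29  [g.off + B.env - 11]
21. n13.mk = "nz"  ["nz"]
22. n13.sig = false  [C.lim > 29]
23. n14.off = 5  [terminal]
24. n13.cnt = 7  [g.off + 2]
25. n12.depth = false  [E.cnt > 7]
26. n0.lim = true  [B.env > 19]
27. n0.depth = 13  [B.env * 2 - 27]

29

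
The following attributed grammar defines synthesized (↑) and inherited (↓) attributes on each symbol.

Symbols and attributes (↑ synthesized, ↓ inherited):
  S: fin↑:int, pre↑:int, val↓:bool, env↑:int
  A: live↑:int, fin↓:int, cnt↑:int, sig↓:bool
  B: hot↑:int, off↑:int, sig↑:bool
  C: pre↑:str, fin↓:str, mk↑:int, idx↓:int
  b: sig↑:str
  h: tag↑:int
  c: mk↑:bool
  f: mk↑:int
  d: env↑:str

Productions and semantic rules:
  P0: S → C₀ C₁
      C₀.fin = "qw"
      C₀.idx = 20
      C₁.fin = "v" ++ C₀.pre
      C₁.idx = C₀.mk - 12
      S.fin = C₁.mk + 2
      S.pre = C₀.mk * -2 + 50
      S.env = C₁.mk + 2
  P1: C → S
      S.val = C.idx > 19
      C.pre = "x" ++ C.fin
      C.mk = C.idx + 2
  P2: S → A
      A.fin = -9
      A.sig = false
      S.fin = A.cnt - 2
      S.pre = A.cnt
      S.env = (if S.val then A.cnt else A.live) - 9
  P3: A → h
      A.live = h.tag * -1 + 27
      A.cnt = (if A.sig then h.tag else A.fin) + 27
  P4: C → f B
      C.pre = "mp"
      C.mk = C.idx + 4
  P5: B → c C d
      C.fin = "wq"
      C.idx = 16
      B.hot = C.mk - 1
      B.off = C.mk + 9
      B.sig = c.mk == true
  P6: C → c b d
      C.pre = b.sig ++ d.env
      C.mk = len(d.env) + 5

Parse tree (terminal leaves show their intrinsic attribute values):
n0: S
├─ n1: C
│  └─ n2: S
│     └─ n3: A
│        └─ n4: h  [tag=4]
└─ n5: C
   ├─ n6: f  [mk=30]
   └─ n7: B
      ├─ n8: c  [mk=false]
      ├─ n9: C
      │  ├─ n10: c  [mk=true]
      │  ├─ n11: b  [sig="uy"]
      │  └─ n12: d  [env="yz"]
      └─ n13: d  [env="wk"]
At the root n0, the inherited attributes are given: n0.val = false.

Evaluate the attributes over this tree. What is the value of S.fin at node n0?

16

1. n0.val = false  [given at root]
2. n1.fin = "qw"  ["qw"]
3. n1.idx = 20  [20]
4. n2.val = true  [C.idx > 19]
5. n3.fin = -9  [-9]
6. n3.sig = false  [false]
7. n4.tag = 4  [terminal]
8. n3.live = 23  [h.tag * -1 + 27]
9. n3.cnt = 18  [(if A.sig then h.tag else A.fin) + 27]
10. n2.fin = 16  [A.cnt - 2]
11. n2.pre = 18  [A.cnt]
12. n2.env = 9  [(if S.val then A.cnt else A.live) - 9]
13. n1.pre = "xqw"  ["x" ++ C.fin]
14. n1.mk = 22  [C.idx + 2]
15. n5.fin = "vxqw"  ["v" ++ C₀.pre]
16. n5.idx = 10  [C₀.mk - 12]
17. n6.mk = 30  [terminal]
18. n8.mk = false  [terminal]
19. n9.fin = "wq"  ["wq"]
20. n9.idx = 16  [16]
21. n10.mk = true  [terminal]
22. n11.sig = "uy"  [terminal]
23. n12.env = "yz"  [terminal]
24. n9.pre = "uyyz"  [b.sig ++ d.env]
25. n9.mk = 7  [len(d.env) + 5]
26. n13.env = "wk"  [terminal]
27. n7.hot = 6  [C.mk - 1]
28. n7.off = 16  [C.mk + 9]
29. n7.sig = false  [c.mk == true]
30. n5.pre = "mp"  ["mp"]
31. n5.mk = 14  [C.idx + 4]
32. n0.fin = 16  [C₁.mk + 2]
33. n0.pre = 6  [C₀.mk * -2 + 50]
34. n0.env = 16  [C₁.mk + 2]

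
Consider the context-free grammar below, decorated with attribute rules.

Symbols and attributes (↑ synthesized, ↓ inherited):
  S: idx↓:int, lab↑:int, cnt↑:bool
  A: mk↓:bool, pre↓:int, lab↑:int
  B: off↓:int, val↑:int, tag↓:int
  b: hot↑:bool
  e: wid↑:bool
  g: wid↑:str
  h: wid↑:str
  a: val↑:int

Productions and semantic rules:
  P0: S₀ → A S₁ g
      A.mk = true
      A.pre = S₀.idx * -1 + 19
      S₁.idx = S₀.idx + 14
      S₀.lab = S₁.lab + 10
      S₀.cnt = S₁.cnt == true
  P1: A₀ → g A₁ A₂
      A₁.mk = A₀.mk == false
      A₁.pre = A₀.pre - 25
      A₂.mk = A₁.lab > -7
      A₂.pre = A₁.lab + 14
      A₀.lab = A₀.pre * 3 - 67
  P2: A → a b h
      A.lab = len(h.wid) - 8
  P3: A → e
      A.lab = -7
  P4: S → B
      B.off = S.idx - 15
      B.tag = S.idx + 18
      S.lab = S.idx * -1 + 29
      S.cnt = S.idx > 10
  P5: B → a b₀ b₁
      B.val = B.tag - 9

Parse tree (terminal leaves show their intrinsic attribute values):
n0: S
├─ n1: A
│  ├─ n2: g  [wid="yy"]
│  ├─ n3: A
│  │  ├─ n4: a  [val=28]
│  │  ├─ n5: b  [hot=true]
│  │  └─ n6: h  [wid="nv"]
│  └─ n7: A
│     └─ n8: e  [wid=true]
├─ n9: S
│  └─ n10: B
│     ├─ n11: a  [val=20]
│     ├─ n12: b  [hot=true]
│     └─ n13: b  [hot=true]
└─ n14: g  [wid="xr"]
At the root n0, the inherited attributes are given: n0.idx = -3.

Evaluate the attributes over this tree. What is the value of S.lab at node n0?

1. n0.idx = -3  [given at root]
2. n1.mk = true  [true]
3. n1.pre = 22  [S₀.idx * -1 + 19]
4. n2.wid = "yy"  [terminal]
5. n3.mk = false  [A₀.mk == false]
6. n3.pre = -3  [A₀.pre - 25]
7. n4.val = 28  [terminal]
8. n5.hot = true  [terminal]
9. n6.wid = "nv"  [terminal]
10. n3.lab = -6  [len(h.wid) - 8]
11. n7.mk = true  [A₁.lab > -7]
12. n7.pre = 8  [A₁.lab + 14]
13. n8.wid = true  [terminal]
14. n7.lab = -7  [-7]
15. n1.lab = -1  [A₀.pre * 3 - 67]
16. n9.idx = 11  [S₀.idx + 14]
17. n10.off = -4  [S.idx - 15]
18. n10.tag = 29  [S.idx + 18]
19. n11.val = 20  [terminal]
20. n12.hot = true  [terminal]
21. n13.hot = true  [terminal]
22. n10.val = 20  [B.tag - 9]
23. n9.lab = 18  [S.idx * -1 + 29]
24. n9.cnt = true  [S.idx > 10]
25. n14.wid = "xr"  [terminal]
26. n0.lab = 28  [S₁.lab + 10]
27. n0.cnt = true  [S₁.cnt == true]

28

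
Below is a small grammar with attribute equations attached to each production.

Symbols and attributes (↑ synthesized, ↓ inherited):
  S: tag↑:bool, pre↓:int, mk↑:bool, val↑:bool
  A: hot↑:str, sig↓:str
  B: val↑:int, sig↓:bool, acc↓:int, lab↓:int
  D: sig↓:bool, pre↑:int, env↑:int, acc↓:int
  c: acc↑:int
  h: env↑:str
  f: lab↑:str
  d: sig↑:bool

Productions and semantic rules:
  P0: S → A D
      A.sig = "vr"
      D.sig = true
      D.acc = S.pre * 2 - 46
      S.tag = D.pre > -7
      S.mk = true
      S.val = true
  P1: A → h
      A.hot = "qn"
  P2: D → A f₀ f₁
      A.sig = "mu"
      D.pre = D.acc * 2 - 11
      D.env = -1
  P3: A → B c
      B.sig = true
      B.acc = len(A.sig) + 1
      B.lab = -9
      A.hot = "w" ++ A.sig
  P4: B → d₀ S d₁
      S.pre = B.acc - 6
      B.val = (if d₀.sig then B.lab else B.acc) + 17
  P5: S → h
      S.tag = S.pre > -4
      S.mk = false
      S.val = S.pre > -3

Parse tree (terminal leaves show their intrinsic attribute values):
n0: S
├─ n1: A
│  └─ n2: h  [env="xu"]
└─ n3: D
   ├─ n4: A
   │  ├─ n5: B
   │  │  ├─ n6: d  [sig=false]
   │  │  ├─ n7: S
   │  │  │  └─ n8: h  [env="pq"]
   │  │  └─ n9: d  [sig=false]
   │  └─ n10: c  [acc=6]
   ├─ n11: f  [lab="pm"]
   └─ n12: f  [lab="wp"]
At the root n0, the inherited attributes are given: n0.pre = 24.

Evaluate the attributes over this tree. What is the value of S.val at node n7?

false

1. n0.pre = 24  [given at root]
2. n1.sig = "vr"  ["vr"]
3. n2.env = "xu"  [terminal]
4. n1.hot = "qn"  ["qn"]
5. n3.sig = true  [true]
6. n3.acc = 2  [S.pre * 2 - 46]
7. n4.sig = "mu"  ["mu"]
8. n5.sig = true  [true]
9. n5.acc = 3  [len(A.sig) + 1]
10. n5.lab = -9  [-9]
11. n6.sig = false  [terminal]
12. n7.pre = -3  [B.acc - 6]
13. n8.env = "pq"  [terminal]
14. n7.tag = true  [S.pre > -4]
15. n7.mk = false  [false]
16. n7.val = false  [S.pre > -3]
17. n9.sig = false  [terminal]
18. n5.val = 20  [(if d₀.sig then B.lab else B.acc) + 17]
19. n10.acc = 6  [terminal]
20. n4.hot = "wmu"  ["w" ++ A.sig]
21. n11.lab = "pm"  [terminal]
22. n12.lab = "wp"  [terminal]
23. n3.pre = -7  [D.acc * 2 - 11]
24. n3.env = -1  [-1]
25. n0.tag = false  [D.pre > -7]
26. n0.mk = true  [true]
27. n0.val = true  [true]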